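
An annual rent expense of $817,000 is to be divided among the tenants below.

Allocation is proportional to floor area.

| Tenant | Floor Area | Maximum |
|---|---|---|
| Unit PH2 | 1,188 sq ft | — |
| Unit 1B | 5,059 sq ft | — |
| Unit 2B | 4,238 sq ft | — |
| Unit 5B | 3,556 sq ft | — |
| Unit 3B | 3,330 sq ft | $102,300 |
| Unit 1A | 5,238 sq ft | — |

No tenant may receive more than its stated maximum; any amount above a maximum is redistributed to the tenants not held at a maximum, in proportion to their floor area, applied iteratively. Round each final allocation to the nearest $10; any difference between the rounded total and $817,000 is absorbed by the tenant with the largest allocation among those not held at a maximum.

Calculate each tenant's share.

Total floor area = 22,609.
Pro-rata shares before constraints: Unit PH2 42,929.63; Unit 1B 182,812.29; Unit 2B 153,144.59; Unit 5B 128,499.80; Unit 3B 120,333.05; Unit 1A 189,280.64.
Held at cap: Unit 3B ($102,300); remaining pool $714,700 reallocated over remaining floor area 19,279.
Shares after redistribution: Unit PH2 44,040.85 → $44,040; Unit 1B 187,544.34 → $187,540; Unit 2B 157,108.70 → $157,110; Unit 5B 131,825.99 → $131,830; Unit 1A 194,180.12 → $194,180.

Unit PH2: $44,040 | Unit 1B: $187,540 | Unit 2B: $157,110 | Unit 5B: $131,830 | Unit 3B: $102,300 | Unit 1A: $194,180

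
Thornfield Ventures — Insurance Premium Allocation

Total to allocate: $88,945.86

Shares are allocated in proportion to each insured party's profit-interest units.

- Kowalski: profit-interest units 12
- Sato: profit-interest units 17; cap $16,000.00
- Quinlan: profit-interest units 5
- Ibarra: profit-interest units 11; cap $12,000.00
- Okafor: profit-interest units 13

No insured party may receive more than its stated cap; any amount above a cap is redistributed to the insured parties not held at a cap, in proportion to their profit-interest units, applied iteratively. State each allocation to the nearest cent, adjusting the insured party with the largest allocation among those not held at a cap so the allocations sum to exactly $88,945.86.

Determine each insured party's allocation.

Kowalski: $24,378.34 | Sato: $16,000.00 | Quinlan: $10,157.64 | Ibarra: $12,000.00 | Okafor: $26,409.88

Sum of profit-interest units: 58.
Proportional shares (ignoring caps): Kowalski 18,402.5917; Sato 26,070.3383; Quinlan 7,667.7466; Ibarra 16,869.0424; Okafor 19,936.1410.
Capped: Sato ($16,000.00), Ibarra ($12,000.00); balance $60,945.86 reallocated over remaining profit-interest units 30.
Shares after redistribution: Kowalski 24,378.3440 → $24,378.34; Quinlan 10,157.6433 → $10,157.64; Okafor 26,409.8727 → $26,409.87.
Rounding difference +$0.01 applied to Okafor → $26,409.88.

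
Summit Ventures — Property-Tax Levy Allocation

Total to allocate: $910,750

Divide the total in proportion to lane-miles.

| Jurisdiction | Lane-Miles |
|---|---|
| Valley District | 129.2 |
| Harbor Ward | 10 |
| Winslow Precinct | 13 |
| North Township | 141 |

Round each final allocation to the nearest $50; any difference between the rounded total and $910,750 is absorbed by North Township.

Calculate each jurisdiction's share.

Valley District: $401,350 | Harbor Ward: $31,050 | Winslow Precinct: $40,400 | North Township: $437,950

Total lane-miles = 293.2.
Pro-rata amounts: Valley District 129.2/293.2 × $910,750 = 401,326.40; Harbor Ward 10/293.2 × $910,750 = 31,062.41; Winslow Precinct 13/293.2 × $910,750 = 40,381.14; North Township 141/293.2 × $910,750 = 437,980.05.
After rounding ($50): Valley District $401,350; Harbor Ward $31,050; Winslow Precinct $40,400; North Township $438,000. Sum = $910,800.
Difference $910,750 − $910,800 = −$50 applied to North Township: North Township becomes $437,950.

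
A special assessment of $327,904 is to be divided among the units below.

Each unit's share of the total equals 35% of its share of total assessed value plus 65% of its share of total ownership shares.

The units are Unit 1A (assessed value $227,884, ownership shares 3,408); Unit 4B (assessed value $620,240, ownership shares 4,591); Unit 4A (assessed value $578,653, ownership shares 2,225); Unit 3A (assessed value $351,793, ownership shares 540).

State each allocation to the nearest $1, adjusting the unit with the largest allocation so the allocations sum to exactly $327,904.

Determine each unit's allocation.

Totals — assessed value 1,778,570, ownership shares 10,764.
Composite weights (35% assessed value + 65% ownership shares): Unit 1A 0.2506; Unit 4B 0.3993; Unit 4A 0.2482; Unit 3A 0.1018.
Proportional shares: Unit 1A 82,186.44; Unit 4B 130,928.68; Unit 4A 81,396.09; Unit 3A 33,392.79.
After rounding ($1): Unit 1A $82,186; Unit 4B $130,929; Unit 4A $81,396; Unit 3A $33,393. Sum = $327,904.
No rounding difference to absorb.

Unit 1A: $82,186 · Unit 4B: $130,929 · Unit 4A: $81,396 · Unit 3A: $33,393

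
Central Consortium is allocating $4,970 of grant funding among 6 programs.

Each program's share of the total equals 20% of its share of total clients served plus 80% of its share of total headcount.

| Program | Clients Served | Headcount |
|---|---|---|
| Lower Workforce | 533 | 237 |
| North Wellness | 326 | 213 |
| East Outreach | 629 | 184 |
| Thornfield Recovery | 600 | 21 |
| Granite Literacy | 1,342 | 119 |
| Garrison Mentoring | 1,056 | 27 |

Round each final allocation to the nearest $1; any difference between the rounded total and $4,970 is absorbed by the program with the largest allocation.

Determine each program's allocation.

Lower Workforce: $1,294; North Wellness: $1,130; East Outreach: $1,053; Thornfield Recovery: $237; Granite Literacy: $888; Garrison Mentoring: $368

Totals — clients served 4,486, headcount 801.
Blended shares (20% clients served + 80% headcount): Lower Workforce 0.2605; North Wellness 0.2273; East Outreach 0.2118; Thornfield Recovery 0.0477; Granite Literacy 0.1787; Garrison Mentoring 0.0740.
Proportional shares: Lower Workforce 1,294.52; North Wellness 1,129.52; East Outreach 1,052.71; Thornfield Recovery 237.19; Granite Literacy 888.05; Garrison Mentoring 368.01.
Rounded to nearest $1: Lower Workforce $1,295; North Wellness $1,130; East Outreach $1,053; Thornfield Recovery $237; Granite Literacy $888; Garrison Mentoring $368. Sum = $4,971.
Difference $4,970 − $4,971 = −$1 applied to largest allocation (Lower Workforce): Lower Workforce becomes $1,294.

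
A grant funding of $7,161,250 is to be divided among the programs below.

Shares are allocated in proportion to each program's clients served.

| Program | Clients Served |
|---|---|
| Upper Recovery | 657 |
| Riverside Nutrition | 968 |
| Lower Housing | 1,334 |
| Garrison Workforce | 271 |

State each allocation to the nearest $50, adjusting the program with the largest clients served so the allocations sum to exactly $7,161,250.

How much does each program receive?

Upper Recovery: $1,456,650 · Riverside Nutrition: $2,146,150 · Lower Housing: $2,957,600 · Garrison Workforce: $600,850

Clients served total: 657 + 968 + 1,334 + 271 = 3,230.
Raw shares: Upper Recovery 1,456,638.16; Riverside Nutrition 2,146,157.89; Lower Housing 2,957,618.42; Garrison Workforce 600,835.53.
After rounding ($50): Upper Recovery $1,456,650; Riverside Nutrition $2,146,150; Lower Housing $2,957,600; Garrison Workforce $600,850. Sum = $7,161,250.
Rounded total matches; no reconciliation needed.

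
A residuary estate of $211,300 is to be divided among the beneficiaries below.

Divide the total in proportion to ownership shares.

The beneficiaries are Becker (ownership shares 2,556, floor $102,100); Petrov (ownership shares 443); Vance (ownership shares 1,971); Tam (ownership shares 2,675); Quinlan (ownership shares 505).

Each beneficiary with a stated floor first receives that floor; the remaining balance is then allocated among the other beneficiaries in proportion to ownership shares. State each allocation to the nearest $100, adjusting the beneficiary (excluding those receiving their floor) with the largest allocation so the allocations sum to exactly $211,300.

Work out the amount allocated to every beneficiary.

Minimums first: Becker $102,100. Residual $109,200.
Residual split over remaining ownership shares 5,594: Petrov 8,647.77 → $8,600; Vance 38,475.72 → $38,500; Tam 52,218.45 → $52,200; Quinlan 9,858.06 → $9,900.

Becker: $102,100 · Petrov: $8,600 · Vance: $38,500 · Tam: $52,200 · Quinlan: $9,900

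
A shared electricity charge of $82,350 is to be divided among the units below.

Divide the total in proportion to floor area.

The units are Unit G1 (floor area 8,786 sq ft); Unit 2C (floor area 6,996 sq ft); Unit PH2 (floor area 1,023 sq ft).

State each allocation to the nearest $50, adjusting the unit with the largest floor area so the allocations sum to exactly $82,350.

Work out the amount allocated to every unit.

Sum of floor area: 8,786 + 6,996 + 1,023 = 16,805.
Pro-rata amounts: Unit G1 43,054.28; Unit 2C 34,282.69; Unit PH2 5,013.03.
At nearest $50: Unit G1 $43,050; Unit 2C $34,300; Unit PH2 $5,000. Sum = $82,350.
No rounding difference to absorb.

Unit G1: $43,050 · Unit 2C: $34,300 · Unit PH2: $5,000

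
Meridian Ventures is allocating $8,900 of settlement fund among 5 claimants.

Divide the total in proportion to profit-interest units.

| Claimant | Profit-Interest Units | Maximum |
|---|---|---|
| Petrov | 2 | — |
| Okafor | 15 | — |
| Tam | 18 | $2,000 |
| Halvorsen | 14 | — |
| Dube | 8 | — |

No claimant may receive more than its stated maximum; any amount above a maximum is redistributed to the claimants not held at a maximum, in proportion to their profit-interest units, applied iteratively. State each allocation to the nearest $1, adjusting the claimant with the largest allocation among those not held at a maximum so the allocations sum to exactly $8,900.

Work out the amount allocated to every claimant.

Petrov: $354 | Okafor: $2,654 | Tam: $2,000 | Halvorsen: $2,477 | Dube: $1,415

Combined profit-interest units = 57.
Proportional shares (ignoring caps): Petrov 312.28; Okafor 2,342.11; Tam 2,810.53; Halvorsen 2,185.96; Dube 1,249.12.
Capped: Tam ($2,000); residual $6,900 reallocated over remaining profit-interest units 39.
Shares after redistribution: Petrov 353.85 → $354; Okafor 2,653.85 → $2,654; Halvorsen 2,476.92 → $2,477; Dube 1,415.38 → $1,415.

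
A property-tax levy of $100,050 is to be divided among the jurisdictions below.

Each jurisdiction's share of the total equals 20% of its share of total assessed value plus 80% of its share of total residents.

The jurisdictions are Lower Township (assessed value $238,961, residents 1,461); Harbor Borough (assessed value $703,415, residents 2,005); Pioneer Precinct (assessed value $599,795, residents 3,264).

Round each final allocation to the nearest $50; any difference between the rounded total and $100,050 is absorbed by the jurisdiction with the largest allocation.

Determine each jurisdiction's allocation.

Assessed value total 1,542,171; residents total 6,730.
Composite weights (20% assessed value + 80% residents): Lower Township 0.2047; Harbor Borough 0.3296; Pioneer Precinct 0.4658.
Proportional shares: Lower Township 20,476.27; Harbor Borough 32,972.46; Pioneer Precinct 46,601.27.
After rounding ($50): Lower Township $20,500; Harbor Borough $32,950; Pioneer Precinct $46,600. Sum = $100,050.
Rounded total matches; no reconciliation needed.

Lower Township: $20,500 | Harbor Borough: $32,950 | Pioneer Precinct: $46,600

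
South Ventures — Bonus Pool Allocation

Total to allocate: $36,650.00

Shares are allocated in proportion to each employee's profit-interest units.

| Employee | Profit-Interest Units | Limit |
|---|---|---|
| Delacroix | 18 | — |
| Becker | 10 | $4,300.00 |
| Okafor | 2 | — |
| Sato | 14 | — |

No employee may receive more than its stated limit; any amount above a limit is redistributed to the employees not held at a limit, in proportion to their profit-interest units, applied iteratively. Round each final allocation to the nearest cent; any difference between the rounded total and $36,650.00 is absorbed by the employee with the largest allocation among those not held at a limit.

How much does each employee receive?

Combined profit-interest units = 44.
Unconstrained shares: Delacroix 14,993.1818; Becker 8,329.5455; Okafor 1,665.9091; Sato 11,661.3636.
Cap binds for Becker ($4,300.00); remaining pool $32,350.00 reallocated over remaining profit-interest units 34.
Redistributed shares: Delacroix 17,126.4706 → $17,126.47; Okafor 1,902.9412 → $1,902.94; Sato 13,320.5882 → $13,320.59.

Delacroix: $17,126.47 · Becker: $4,300.00 · Okafor: $1,902.94 · Sato: $13,320.59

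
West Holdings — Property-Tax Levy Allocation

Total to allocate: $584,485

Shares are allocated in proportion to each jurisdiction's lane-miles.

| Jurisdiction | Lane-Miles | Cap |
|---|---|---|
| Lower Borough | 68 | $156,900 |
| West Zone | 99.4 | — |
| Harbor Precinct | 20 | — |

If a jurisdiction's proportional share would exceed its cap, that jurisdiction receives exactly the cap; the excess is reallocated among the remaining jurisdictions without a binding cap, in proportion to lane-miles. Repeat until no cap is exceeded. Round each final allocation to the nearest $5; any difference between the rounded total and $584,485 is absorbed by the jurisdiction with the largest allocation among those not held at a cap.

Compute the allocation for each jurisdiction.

Lower Borough: $156,900 · West Zone: $355,965 · Harbor Precinct: $71,620

Sum of lane-miles: 187.4.
Unconstrained shares: Lower Borough 212,086.34; West Zone 310,020.33; Harbor Precinct 62,378.34.
Cap binds for Lower Borough ($156,900); balance $427,585 reallocated over remaining lane-miles 119.4.
Shares after redistribution: West Zone 355,962.72 → $355,965; Harbor Precinct 71,622.28 → $71,620.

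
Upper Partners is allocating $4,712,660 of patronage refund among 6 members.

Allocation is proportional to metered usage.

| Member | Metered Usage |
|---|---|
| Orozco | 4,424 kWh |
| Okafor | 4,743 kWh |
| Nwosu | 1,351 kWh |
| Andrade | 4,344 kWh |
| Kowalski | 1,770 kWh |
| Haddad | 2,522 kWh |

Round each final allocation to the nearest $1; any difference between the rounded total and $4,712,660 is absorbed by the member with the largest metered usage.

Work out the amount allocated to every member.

Orozco: $1,088,483 | Okafor: $1,166,970 | Nwosu: $332,401 | Andrade: $1,068,800 | Kowalski: $435,492 | Haddad: $620,514

Metered usage total: 4,424 + 4,743 + 1,351 + 4,344 + 1,770 + 2,522 = 19,154.
Proportional shares: Orozco 1,088,483.23; Okafor 1,166,970.16; Nwosu 332,400.73; Andrade 1,068,799.99; Kowalski 435,491.71; Haddad 620,514.18.
At nearest $1: Orozco $1,088,483; Okafor $1,166,970; Nwosu $332,401; Andrade $1,068,800; Kowalski $435,492; Haddad $620,514. Sum = $4,712,660.
Sum already equals the total — no adjustment.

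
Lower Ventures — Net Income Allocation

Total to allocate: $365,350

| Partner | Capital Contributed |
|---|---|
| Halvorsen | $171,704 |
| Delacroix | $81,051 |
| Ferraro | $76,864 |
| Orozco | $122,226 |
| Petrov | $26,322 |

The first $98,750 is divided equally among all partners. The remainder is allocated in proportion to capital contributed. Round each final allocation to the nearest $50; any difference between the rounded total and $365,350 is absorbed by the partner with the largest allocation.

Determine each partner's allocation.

Halvorsen: $115,450 | Delacroix: $64,950 | Ferraro: $62,600 | Orozco: $87,900 | Petrov: $34,450

Equal tier: $98,750 ÷ 5 = $19,750 apiece.
Remainder $266,600 by capital contributed (total 478,167): Halvorsen 95,732.84 → $95,750; Delacroix 45,189.64 → $45,200; Ferraro 42,855.20 → $42,850; Orozco 68,146.59 → $68,150; Petrov 14,675.72 → $14,700.
Rounding difference −$50 on remainder applied to Halvorsen.
Totals: Halvorsen $19,750 + $95,700 = $115,450; Delacroix $19,750 + $45,200 = $64,950; Ferraro $19,750 + $42,850 = $62,600; Orozco $19,750 + $68,150 = $87,900; Petrov $19,750 + $14,700 = $34,450.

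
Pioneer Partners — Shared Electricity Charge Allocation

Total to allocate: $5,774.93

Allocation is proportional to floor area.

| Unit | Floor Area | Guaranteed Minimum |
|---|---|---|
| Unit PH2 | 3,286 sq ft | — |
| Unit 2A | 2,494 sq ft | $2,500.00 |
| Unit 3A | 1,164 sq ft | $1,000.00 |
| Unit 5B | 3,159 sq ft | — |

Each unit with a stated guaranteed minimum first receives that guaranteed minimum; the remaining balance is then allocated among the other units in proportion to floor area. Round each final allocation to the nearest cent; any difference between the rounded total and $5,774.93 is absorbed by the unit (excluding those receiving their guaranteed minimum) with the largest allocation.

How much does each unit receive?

Guaranteed amounts: Unit 2A $2,500.00; Unit 3A $1,000.00. Remaining pool $2,274.93.
Remaining pool split over remaining floor area 6,445: Unit PH2 1,159.8790 → $1,159.88; Unit 5B 1,115.0510 → $1,115.05.

Unit PH2: $1,159.88 | Unit 2A: $2,500.00 | Unit 3A: $1,000.00 | Unit 5B: $1,115.05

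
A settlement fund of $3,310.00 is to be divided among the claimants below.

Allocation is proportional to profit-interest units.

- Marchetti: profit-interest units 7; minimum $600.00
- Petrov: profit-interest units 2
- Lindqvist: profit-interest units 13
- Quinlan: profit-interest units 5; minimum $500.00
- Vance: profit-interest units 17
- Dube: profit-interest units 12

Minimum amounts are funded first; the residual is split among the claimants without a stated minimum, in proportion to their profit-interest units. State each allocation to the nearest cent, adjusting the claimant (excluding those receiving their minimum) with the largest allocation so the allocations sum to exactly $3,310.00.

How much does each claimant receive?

Marchetti: $600.00 · Petrov: $100.45 · Lindqvist: $652.95 · Quinlan: $500.00 · Vance: $853.87 · Dube: $602.73

Guaranteed amounts: Marchetti $600.00; Quinlan $500.00. Balance $2,210.00.
Balance split over remaining profit-interest units 44: Petrov 100.4545 → $100.45; Lindqvist 652.9545 → $652.95; Vance 853.8636 → $853.86; Dube 602.7273 → $602.73.
Rounding difference +$0.01 applied to Vance → $853.87.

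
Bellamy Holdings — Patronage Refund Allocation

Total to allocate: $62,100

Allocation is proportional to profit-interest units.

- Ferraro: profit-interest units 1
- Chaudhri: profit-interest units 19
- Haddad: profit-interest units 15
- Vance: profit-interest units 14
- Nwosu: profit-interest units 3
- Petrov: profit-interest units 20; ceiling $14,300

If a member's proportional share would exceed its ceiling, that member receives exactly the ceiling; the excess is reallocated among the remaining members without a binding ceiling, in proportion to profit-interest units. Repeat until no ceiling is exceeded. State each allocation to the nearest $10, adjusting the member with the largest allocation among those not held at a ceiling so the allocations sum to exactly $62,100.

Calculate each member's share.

Combined profit-interest units = 72.
Unconstrained shares: Ferraro 862.50; Chaudhri 16,387.50; Haddad 12,937.50; Vance 12,075.00; Nwosu 2,587.50; Petrov 17,250.00.
Held at cap: Petrov ($14,300); balance $47,800 reallocated over remaining profit-interest units 52.
Shares after redistribution: Ferraro 919.23 → $920; Chaudhri 17,465.38 → $17,470; Haddad 13,788.46 → $13,790; Vance 12,869.23 → $12,870; Nwosu 2,757.69 → $2,760.
Rounding difference −$10 applied to Chaudhri → $17,460.

Ferraro: $920 · Chaudhri: $17,460 · Haddad: $13,790 · Vance: $12,870 · Nwosu: $2,760 · Petrov: $14,300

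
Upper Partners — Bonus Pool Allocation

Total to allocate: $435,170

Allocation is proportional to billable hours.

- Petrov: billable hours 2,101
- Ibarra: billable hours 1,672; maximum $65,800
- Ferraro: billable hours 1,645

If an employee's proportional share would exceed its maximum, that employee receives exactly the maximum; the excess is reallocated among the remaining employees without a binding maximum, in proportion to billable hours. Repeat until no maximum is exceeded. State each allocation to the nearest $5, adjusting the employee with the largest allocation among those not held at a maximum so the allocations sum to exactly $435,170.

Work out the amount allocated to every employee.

Combined billable hours = 5,418.
Proportional shares (ignoring caps): Petrov 168,750.86; Ibarra 134,293.88; Ferraro 132,125.26.
Cap binds for Ibarra ($65,800); balance $369,370 reallocated over remaining billable hours 3,746.
Redistributed shares: Petrov 207,166.68 → $207,165; Ferraro 162,203.32 → $162,205.

Petrov: $207,165; Ibarra: $65,800; Ferraro: $162,205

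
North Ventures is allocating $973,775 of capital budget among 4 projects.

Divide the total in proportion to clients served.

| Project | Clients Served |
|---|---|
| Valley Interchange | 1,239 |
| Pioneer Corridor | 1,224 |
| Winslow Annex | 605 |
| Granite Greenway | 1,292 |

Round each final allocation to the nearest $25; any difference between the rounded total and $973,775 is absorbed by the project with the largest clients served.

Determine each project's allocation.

Valley Interchange: $276,725; Pioneer Corridor: $273,375; Winslow Annex: $135,125; Granite Greenway: $288,550

Sum of clients served: 1,239 + 1,224 + 605 + 1,292 = 4,360.
Proportional shares: Valley Interchange 276,721.84; Pioneer Corridor 273,371.70; Winslow Annex 135,122.45; Granite Greenway 288,559.01.
At nearest $25: Valley Interchange $276,725; Pioneer Corridor $273,375; Winslow Annex $135,125; Granite Greenway $288,550. Sum = $973,775.
No rounding difference to absorb.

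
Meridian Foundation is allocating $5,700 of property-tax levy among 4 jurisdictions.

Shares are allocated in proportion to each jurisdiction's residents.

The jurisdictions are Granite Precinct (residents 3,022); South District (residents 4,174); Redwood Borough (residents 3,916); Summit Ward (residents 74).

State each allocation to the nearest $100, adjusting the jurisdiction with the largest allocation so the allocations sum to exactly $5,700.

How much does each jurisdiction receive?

Sum of residents: 11,186.
Pro-rata amounts: Granite Precinct 3,022/11,186 × $5,700 = 1,539.91; South District 4,174/11,186 × $5,700 = 2,126.93; Redwood Borough 3,916/11,186 × $5,700 = 1,995.46; Summit Ward 74/11,186 × $5,700 = 37.71.
Rounded to nearest $100: Granite Precinct $1,500; South District $2,100; Redwood Borough $2,000; Summit Ward $0. Sum = $5,600.
Difference $5,700 − $5,600 = +$100 applied to largest allocation (South District): South District becomes $2,200.

Granite Precinct: $1,500 | South District: $2,200 | Redwood Borough: $2,000 | Summit Ward: $0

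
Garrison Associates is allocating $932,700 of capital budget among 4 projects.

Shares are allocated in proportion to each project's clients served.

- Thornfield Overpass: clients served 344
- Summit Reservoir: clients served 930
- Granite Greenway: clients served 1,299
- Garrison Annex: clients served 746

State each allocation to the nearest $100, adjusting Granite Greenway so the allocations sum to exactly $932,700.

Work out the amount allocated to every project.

Thornfield Overpass: $96,700 · Summit Reservoir: $261,300 · Granite Greenway: $365,100 · Garrison Annex: $209,600

Combined clients served = 3,319.
Pro-rata amounts: Thornfield Overpass 344/3,319 × $932,700 = 96,670.32; Summit Reservoir 930/3,319 × $932,700 = 261,347.09; Granite Greenway 1,299/3,319 × $932,700 = 365,042.87; Garrison Annex 746/3,319 × $932,700 = 209,639.71.
After rounding ($100): Thornfield Overpass $96,700; Summit Reservoir $261,300; Granite Greenway $365,000; Garrison Annex $209,600. Sum = $932,600.
Difference $932,700 − $932,600 = +$100 applied to Granite Greenway: Granite Greenway becomes $365,100.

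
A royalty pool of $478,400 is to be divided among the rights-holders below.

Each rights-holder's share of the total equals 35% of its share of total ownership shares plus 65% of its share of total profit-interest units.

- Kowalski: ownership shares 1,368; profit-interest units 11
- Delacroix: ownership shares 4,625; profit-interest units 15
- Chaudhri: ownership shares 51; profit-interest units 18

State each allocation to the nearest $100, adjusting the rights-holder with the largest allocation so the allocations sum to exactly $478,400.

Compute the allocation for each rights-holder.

Totals — ownership shares 6,044, profit-interest units 44.
Composite weights (35% ownership shares + 65% profit-interest units): Kowalski 0.2417; Delacroix 0.4894; Chaudhri 0.2689.
Proportional shares: Kowalski 115,638.40; Delacroix 234,137.81; Chaudhri 128,623.79.
After rounding ($100): Kowalski $115,600; Delacroix $234,100; Chaudhri $128,600. Sum = $478,300.
Difference $478,400 − $478,300 = +$100 applied to largest allocation (Delacroix): Delacroix becomes $234,200.

Kowalski: $115,600; Delacroix: $234,200; Chaudhri: $128,600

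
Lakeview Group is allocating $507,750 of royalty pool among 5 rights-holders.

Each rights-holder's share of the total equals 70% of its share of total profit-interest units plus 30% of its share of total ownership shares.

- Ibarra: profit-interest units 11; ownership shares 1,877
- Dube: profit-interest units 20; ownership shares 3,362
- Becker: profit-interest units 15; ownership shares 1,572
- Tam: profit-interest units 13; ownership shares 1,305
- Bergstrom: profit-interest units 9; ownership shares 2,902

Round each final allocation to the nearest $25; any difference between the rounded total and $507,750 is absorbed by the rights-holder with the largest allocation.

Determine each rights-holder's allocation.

Profit-interest units total 68; ownership shares total 11,018.
Blended shares (70% profit-interest units + 30% ownership shares): Ibarra 0.1643; Dube 0.2974; Becker 0.1972; Tam 0.1694; Bergstrom 0.1717.
Raw shares: Ibarra 83,444.94; Dube 151,016.77; Becker 100,135.64; Tam 85,990.66; Bergstrom 87,162.00.
Rounded to nearest $25: Ibarra $83,450; Dube $151,025; Becker $100,125; Tam $86,000; Bergstrom $87,150. Sum = $507,750.
Rounded total matches; no reconciliation needed.

Ibarra: $83,450 · Dube: $151,025 · Becker: $100,125 · Tam: $86,000 · Bergstrom: $87,150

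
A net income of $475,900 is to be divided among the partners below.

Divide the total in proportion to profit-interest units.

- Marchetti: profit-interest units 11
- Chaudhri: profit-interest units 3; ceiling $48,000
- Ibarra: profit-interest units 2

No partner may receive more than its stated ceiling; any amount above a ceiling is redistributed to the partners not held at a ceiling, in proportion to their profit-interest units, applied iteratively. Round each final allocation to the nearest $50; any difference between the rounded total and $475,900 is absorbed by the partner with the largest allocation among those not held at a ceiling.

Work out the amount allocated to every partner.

Marchetti: $362,050 · Chaudhri: $48,000 · Ibarra: $65,850

Combined profit-interest units = 16.
Pro-rata shares before constraints: Marchetti 327,181.25; Chaudhri 89,231.25; Ibarra 59,487.50.
Cap binds for Chaudhri ($48,000); residual $427,900 reallocated over remaining profit-interest units 13.
Redistributed shares: Marchetti 362,069.23 → $362,050; Ibarra 65,830.77 → $65,850.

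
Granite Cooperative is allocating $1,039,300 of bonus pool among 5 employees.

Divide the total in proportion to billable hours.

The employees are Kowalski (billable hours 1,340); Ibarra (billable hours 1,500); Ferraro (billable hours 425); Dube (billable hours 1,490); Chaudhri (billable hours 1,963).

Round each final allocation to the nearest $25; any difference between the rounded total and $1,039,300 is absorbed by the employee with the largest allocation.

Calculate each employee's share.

Kowalski: $207,300 · Ibarra: $232,050 · Ferraro: $65,750 · Dube: $230,500 · Chaudhri: $303,700

Sum of billable hours: 6,718.
Pro-rata amounts: Kowalski 1,340/6,718 × $1,039,300 = 207,303.07; Ibarra 1,500/6,718 × $1,039,300 = 232,055.67; Ferraro 425/6,718 × $1,039,300 = 65,749.11; Dube 1,490/6,718 × $1,039,300 = 230,508.63; Chaudhri 1,963/6,718 × $1,039,300 = 303,683.52.
After rounding ($25): Kowalski $207,300; Ibarra $232,050; Ferraro $65,750; Dube $230,500; Chaudhri $303,675. Sum = $1,039,275.
Difference $1,039,300 − $1,039,275 = +$25 applied to largest allocation (Chaudhri): Chaudhri becomes $303,700.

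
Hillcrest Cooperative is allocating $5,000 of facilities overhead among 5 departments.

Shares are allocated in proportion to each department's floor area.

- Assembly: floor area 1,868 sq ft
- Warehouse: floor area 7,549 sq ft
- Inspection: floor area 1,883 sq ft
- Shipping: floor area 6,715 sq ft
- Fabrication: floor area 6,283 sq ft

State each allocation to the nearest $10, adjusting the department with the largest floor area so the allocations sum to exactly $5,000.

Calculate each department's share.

Combined floor area = 24,298.
Raw shares: Assembly 1,868/24,298 × $5,000 = 384.39; Warehouse 7,549/24,298 × $5,000 = 1,553.42; Inspection 1,883/24,298 × $5,000 = 387.48; Shipping 6,715/24,298 × $5,000 = 1,381.80; Fabrication 6,283/24,298 × $5,000 = 1,292.90.
After rounding ($10): Assembly $380; Warehouse $1,550; Inspection $390; Shipping $1,380; Fabrication $1,290. Sum = $4,990.
Difference $5,000 − $4,990 = +$10 applied to largest floor area (Warehouse): Warehouse becomes $1,560.

Assembly: $380 · Warehouse: $1,560 · Inspection: $390 · Shipping: $1,380 · Fabrication: $1,290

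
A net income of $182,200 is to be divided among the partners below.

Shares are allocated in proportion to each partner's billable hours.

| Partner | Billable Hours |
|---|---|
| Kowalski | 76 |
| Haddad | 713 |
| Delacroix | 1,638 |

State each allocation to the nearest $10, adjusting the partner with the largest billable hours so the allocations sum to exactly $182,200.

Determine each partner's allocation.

Kowalski: $5,710 · Haddad: $53,530 · Delacroix: $122,960

Billable hours total: 2,427.
Proportional shares: Kowalski 76/2,427 × $182,200 = 5,705.48; Haddad 713/2,427 × $182,200 = 53,526.41; Delacroix 1,638/2,427 × $182,200 = 122,968.11.
After rounding ($10): Kowalski $5,710; Haddad $53,530; Delacroix $122,970. Sum = $182,210.
Difference $182,200 − $182,210 = −$10 applied to largest billable hours (Delacroix): Delacroix becomes $122,960.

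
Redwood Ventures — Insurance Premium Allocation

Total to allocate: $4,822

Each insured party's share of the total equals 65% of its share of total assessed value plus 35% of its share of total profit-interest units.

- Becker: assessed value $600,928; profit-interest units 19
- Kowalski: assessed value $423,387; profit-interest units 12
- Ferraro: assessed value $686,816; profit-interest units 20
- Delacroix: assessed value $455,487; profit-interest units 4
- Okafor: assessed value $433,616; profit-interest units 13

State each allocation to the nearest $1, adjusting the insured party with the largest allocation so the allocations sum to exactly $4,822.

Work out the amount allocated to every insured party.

Assessed value total 2,600,234; profit-interest units total 68.
Combined weights (65% assessed value + 35% profit-interest units): Becker 0.2480; Kowalski 0.1676; Ferraro 0.2746; Delacroix 0.1344; Okafor 0.1753.
Raw shares: Becker 1,195.92; Kowalski 808.18; Ferraro 1,324.26; Delacroix 648.32; Okafor 845.33.
After rounding ($1): Becker $1,196; Kowalski $808; Ferraro $1,324; Delacroix $648; Okafor $845. Sum = $4,821.
Difference $4,822 − $4,821 = +$1 applied to largest allocation (Ferraro): Ferraro becomes $1,325.

Becker: $1,196; Kowalski: $808; Ferraro: $1,325; Delacroix: $648; Okafor: $845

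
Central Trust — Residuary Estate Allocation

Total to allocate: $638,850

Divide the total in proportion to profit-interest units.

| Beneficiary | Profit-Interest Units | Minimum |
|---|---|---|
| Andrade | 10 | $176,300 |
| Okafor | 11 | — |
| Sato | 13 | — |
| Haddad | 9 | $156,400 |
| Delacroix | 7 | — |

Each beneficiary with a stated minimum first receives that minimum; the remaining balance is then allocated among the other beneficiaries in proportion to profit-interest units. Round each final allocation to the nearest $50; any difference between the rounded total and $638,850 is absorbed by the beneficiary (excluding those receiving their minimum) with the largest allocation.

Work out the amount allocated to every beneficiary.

Andrade: $176,300 | Okafor: $108,650 | Sato: $128,350 | Haddad: $156,400 | Delacroix: $69,150

Minimums first: Andrade $176,300; Haddad $156,400. Remaining pool $306,150.
Remaining pool split over remaining profit-interest units 31: Okafor 108,633.87 → $108,650; Sato 128,385.48 → $128,400; Delacroix 69,130.65 → $69,150.
Rounding difference −$50 applied to Sato → $128,350.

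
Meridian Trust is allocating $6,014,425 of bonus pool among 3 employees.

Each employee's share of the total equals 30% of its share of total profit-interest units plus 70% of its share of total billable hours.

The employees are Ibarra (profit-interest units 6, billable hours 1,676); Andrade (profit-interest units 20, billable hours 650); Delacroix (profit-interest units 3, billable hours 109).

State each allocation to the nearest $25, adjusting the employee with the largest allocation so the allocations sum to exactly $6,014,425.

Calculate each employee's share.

Ibarra: $3,271,100; Andrade: $2,368,200; Delacroix: $375,125

Totals — profit-interest units 29, billable hours 2,435.
Blended shares (30% profit-interest units + 70% billable hours): Ibarra 0.5439; Andrade 0.3938; Delacroix 0.0624.
Pro-rata amounts: Ibarra 3,271,101.09; Andrade 2,368,209.12; Delacroix 375,114.79.
At nearest $25: Ibarra $3,271,100; Andrade $2,368,200; Delacroix $375,125. Sum = $6,014,425.
No rounding difference to absorb.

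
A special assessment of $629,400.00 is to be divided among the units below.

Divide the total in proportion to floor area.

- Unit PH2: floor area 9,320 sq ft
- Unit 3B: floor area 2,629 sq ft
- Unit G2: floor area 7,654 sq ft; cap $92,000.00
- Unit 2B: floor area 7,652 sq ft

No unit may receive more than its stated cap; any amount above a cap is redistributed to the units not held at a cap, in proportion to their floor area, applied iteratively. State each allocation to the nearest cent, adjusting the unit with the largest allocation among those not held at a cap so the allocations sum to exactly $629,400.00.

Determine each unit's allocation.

Sum of floor area: 27,255.
Pro-rata shares before constraints: Unit PH2 215,226.8575; Unit 3B 60,711.5245; Unit G2 176,753.9020; Unit 2B 176,707.7160.
Capped: Unit G2 ($92,000.00); balance $537,400.00 reallocated over remaining floor area 19,601.
Redistributed shares: Unit PH2 255,526.1466 → $255,526.15; Unit 3B 72,079.2102 → $72,079.21; Unit 2B 209,794.6431 → $209,794.64.

Unit PH2: $255,526.15 | Unit 3B: $72,079.21 | Unit G2: $92,000.00 | Unit 2B: $209,794.64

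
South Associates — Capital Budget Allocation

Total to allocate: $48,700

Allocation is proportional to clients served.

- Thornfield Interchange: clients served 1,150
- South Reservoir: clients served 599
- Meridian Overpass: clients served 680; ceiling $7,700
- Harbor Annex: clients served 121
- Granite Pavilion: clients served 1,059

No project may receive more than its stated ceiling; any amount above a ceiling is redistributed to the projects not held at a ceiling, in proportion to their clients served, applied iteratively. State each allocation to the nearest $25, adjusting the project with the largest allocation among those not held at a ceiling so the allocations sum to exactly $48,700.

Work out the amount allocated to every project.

Thornfield Interchange: $16,100 | South Reservoir: $8,375 | Meridian Overpass: $7,700 | Harbor Annex: $1,700 | Granite Pavilion: $14,825

Clients served total: 3,609.
Proportional shares (ignoring caps): Thornfield Interchange 15,518.15; South Reservoir 8,082.93; Meridian Overpass 9,175.95; Harbor Annex 1,632.78; Granite Pavilion 14,290.19.
Held at cap: Meridian Overpass ($7,700); balance $41,000 reallocated over remaining clients served 2,929.
Redistributed shares: Thornfield Interchange 16,097.64 → $16,100; South Reservoir 8,384.77 → $8,375; Harbor Annex 1,693.75 → $1,700; Granite Pavilion 14,823.83 → $14,825.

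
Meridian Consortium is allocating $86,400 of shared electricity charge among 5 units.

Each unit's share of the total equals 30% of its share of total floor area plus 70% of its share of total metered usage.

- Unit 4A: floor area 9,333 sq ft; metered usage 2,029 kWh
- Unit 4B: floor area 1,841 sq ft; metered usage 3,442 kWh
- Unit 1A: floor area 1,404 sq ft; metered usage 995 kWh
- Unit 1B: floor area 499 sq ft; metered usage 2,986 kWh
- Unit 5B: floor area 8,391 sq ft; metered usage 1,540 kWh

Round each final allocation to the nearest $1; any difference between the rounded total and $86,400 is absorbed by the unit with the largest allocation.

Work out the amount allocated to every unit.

Unit 4A: $22,433 | Unit 4B: $21,161 | Unit 1A: $7,170 | Unit 1B: $17,032 | Unit 5B: $18,604

Floor area total 21,468; metered usage total 10,992.
Blended shares (30% floor area + 70% metered usage): Unit 4A 0.2596; Unit 4B 0.2449; Unit 1A 0.0830; Unit 1B 0.1971; Unit 5B 0.2153.
Proportional shares: Unit 4A 22,432.39; Unit 4B 21,161.30; Unit 1A 7,169.83; Unit 1B 17,032.00; Unit 5B 18,604.47.
After rounding ($1): Unit 4A $22,432; Unit 4B $21,161; Unit 1A $7,170; Unit 1B $17,032; Unit 5B $18,604. Sum = $86,399.
Difference $86,400 − $86,399 = +$1 applied to largest allocation (Unit 4A): Unit 4A becomes $22,433.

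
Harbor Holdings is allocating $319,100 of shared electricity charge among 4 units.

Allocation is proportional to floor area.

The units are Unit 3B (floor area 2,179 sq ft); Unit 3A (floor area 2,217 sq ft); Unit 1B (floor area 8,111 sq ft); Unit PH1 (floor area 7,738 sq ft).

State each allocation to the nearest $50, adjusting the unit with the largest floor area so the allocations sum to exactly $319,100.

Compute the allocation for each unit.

Floor area total: 2,179 + 2,217 + 8,111 + 7,738 = 20,245.
Pro-rata amounts: Unit 3B 34,345.22; Unit 3A 34,944.17; Unit 1B 127,844.90; Unit PH1 121,965.71.
After rounding ($50): Unit 3B $34,350; Unit 3A $34,950; Unit 1B $127,850; Unit PH1 $121,950. Sum = $319,100.
No rounding difference to absorb.

Unit 3B: $34,350 · Unit 3A: $34,950 · Unit 1B: $127,850 · Unit PH1: $121,950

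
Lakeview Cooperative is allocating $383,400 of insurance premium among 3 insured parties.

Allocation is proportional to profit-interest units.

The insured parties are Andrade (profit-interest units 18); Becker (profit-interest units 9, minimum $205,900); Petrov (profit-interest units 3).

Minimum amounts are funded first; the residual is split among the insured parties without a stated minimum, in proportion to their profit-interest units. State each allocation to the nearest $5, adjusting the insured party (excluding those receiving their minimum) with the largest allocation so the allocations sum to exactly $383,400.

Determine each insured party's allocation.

Guaranteed amounts: Becker $205,900. Residual $177,500.
Residual split over remaining profit-interest units 21: Andrade 152,142.86 → $152,145; Petrov 25,357.14 → $25,355.

Andrade: $152,145 | Becker: $205,900 | Petrov: $25,355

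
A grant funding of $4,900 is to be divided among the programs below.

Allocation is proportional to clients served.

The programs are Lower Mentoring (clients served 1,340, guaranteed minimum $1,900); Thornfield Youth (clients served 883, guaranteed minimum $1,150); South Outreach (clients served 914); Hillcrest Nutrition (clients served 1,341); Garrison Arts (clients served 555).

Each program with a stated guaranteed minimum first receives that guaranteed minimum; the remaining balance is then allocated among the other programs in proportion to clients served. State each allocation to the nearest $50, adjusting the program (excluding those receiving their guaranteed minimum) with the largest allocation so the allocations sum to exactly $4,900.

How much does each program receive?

Lower Mentoring: $1,900 · Thornfield Youth: $1,150 · South Outreach: $600 · Hillcrest Nutrition: $900 · Garrison Arts: $350

Minimums first: Lower Mentoring $1,900; Thornfield Youth $1,150. Remaining pool $1,850.
Remaining pool split over remaining clients served 2,810: South Outreach 601.74 → $600; Hillcrest Nutrition 882.86 → $900; Garrison Arts 365.39 → $350.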